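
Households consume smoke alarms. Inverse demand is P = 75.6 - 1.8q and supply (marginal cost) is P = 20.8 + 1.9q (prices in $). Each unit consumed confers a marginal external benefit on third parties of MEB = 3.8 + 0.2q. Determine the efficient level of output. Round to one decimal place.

q* = 16.7

Social marginal benefit = demand + MEB = 79.4 - 1.6q.
Set SMB = MC: 79.4 - 1.6q = 20.8 + 1.9q → q* = 16.7429.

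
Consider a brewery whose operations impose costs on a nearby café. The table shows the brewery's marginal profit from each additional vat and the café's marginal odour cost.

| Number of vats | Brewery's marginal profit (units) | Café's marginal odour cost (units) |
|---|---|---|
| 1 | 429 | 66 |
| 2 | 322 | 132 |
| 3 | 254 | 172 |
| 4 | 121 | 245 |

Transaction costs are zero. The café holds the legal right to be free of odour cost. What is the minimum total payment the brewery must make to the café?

370

Efficient level: marginal profit ≥ marginal odour cost through level 3, so k* = 3.
With the café holding the right, the brewery must at least compensate total damage at k*: 66 + 132 + 172 = 370.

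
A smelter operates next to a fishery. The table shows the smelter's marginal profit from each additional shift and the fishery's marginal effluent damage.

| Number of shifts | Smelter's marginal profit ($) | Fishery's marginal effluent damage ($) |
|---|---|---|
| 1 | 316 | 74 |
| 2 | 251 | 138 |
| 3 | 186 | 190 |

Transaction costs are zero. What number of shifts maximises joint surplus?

2

Bargaining reaches the level where marginal profit last exceeds marginal effluent damage.
That holds through level 2 (251 ≥ 138) but not at 3 (186 < 190).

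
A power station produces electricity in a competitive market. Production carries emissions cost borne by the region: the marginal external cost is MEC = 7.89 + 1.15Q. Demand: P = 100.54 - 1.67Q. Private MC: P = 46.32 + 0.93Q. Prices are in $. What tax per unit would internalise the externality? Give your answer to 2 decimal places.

Social marginal cost = private MC + MEC = 54.21 + 2.08Q.
Set SMC = demand: 54.21 + 2.08Q = 100.54 - 1.67Q → Q* = 12.3547.
The Pigouvian tax equals MEC at Q*: 7.89 + 1.15×12.3547 = 22.0979.

tax = $22.10 per unit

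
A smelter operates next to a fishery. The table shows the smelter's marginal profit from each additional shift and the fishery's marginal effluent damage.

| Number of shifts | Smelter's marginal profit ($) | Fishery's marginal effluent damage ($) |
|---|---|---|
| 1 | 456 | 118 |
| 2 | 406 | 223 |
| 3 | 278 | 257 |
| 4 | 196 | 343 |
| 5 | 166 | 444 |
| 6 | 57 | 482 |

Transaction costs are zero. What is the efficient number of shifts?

Bargaining reaches the level where marginal profit last exceeds marginal effluent damage.
That holds through level 3 (278 ≥ 257) but not at 4 (196 < 343).

3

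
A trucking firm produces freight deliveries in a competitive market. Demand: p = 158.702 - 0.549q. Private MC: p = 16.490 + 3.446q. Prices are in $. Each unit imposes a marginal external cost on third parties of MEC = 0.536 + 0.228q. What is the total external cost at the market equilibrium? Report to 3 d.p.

Market equilibrium (private): 16.490 + 3.446q = 158.702 - 0.549q → q_m = 35.5975.
Total external cost = ∫₀^{q_m} (0.536 + 0.228q) dq = 0.536×35.5975 + ½×0.228×35.5975² = 163.5390.

$163.539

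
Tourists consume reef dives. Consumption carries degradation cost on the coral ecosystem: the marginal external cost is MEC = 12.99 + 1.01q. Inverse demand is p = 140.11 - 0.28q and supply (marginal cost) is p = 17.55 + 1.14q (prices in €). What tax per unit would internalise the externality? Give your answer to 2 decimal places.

Social marginal benefit = demand − MEC = 127.12 - 1.29q.
Set SMB = MC: 127.12 - 1.29q = 17.55 + 1.14q → q* = 45.0905.
The Pigouvian tax equals MEC at q*: 12.99 + 1.01×45.0905 = 58.5314.

tax = €58.53 per unit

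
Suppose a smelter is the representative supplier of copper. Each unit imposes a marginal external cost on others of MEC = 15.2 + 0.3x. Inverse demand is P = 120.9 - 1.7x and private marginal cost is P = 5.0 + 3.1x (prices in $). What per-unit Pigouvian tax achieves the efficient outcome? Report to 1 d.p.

Social marginal cost = private MC + MEC = 20.2 + 3.4x.
Set SMC = demand: 20.2 + 3.4x = 120.9 - 1.7x → x* = 19.7451.
The Pigouvian tax equals MEC at x*: 15.2 + 0.3×19.7451 = 21.1235.

tax = $21.1 per unit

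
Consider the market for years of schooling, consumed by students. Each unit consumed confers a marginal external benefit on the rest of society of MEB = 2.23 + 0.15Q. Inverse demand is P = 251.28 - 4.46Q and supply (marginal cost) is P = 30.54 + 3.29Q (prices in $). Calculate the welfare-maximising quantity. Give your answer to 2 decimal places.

Social marginal benefit = demand + MEB = 253.51 - 4.31Q.
Set SMB = MC: 253.51 - 4.31Q = 30.54 + 3.29Q → Q* = 29.3382.

Q* = 29.34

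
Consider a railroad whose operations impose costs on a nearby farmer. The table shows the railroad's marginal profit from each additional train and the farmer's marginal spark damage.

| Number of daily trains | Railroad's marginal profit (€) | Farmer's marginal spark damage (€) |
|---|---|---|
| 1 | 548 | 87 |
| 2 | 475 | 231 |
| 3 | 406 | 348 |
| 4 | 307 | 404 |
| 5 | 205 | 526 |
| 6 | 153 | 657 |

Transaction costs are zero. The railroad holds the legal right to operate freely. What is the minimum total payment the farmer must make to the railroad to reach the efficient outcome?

Left alone the railroad would choose level 6 (marginal profit stays positive).
Efficient level: k* = 3 (marginal profit ≥ marginal spark damage through 3).
The farmer must at least cover the railroad's forgone profit from cutting 6→3: 307 + 205 + 153 = 665.

€665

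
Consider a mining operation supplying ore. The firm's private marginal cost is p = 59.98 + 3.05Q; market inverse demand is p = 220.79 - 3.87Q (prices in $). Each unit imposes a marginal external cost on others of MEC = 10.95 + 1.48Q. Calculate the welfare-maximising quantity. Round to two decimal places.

Social marginal cost = private MC + MEC = 70.93 + 4.53Q.
Set SMC = demand: 70.93 + 4.53Q = 220.79 - 3.87Q → Q* = 17.8405.

Q* = 17.84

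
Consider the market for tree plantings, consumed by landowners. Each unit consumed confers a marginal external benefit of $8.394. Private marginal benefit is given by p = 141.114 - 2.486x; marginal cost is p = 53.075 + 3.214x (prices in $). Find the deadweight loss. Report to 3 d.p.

DWL = $6.181

Market equilibrium (private): 53.075 + 3.214x = 141.114 - 2.486x → x_m = 15.4454.
Social marginal benefit = demand + MEB = 149.508 - 2.486x.
Set SMB = MC: 149.508 - 2.486x = 53.075 + 3.214x → x* = 16.9181.
The welfare-loss triangle has base |x_m − x*| and height MEB(x_m) (the vertical gap between SMB and MC is zero at x* and MEB at x_m).
DWL = ½ × 1.4727 × 8.3940 = 6.1809.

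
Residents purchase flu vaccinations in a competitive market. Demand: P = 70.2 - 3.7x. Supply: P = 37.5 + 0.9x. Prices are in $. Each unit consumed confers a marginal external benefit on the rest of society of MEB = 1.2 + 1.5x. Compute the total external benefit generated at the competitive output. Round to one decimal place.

Market equilibrium (private): 37.5 + 0.9x = 70.2 - 3.7x → x_m = 7.1087.
Total external benefit = ∫₀^{x_m} (1.2 + 1.5x) dx = 1.2×7.1087 + ½×1.5×7.1087² = 46.4307.

$46.4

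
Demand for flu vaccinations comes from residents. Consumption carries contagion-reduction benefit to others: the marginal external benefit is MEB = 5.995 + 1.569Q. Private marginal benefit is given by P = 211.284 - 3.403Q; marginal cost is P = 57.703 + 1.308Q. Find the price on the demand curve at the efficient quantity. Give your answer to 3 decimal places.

Social marginal benefit = demand + MEB = 217.279 - 1.834Q.
Set SMB = MC: 217.279 - 1.834Q = 57.703 + 1.308Q → Q* = 50.7880.
Consumer price on the demand curve at Q*: 211.284 − 3.403×50.7880 = 38.4524.

P = 38.452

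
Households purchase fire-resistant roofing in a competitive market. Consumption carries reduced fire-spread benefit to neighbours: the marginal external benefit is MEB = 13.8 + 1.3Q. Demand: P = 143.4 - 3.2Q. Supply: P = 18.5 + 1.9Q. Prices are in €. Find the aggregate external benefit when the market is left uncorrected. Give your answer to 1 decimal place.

€727.8

Market equilibrium (private): 18.5 + 1.9Q = 143.4 - 3.2Q → Q_m = 24.4902.
Total external benefit = ∫₀^{Q_m} (13.8 + 1.3Q) dQ = 13.8×24.4902 + ½×1.3×24.4902² = 727.8152.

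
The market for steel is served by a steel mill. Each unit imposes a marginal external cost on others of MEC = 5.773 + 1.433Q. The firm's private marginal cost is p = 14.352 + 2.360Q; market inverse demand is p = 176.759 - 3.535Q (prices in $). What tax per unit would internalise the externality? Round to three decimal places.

tax = $36.403 per unit

Social marginal cost = private MC + MEC = 20.125 + 3.793Q.
Set SMC = demand: 20.125 + 3.793Q = 176.759 - 3.535Q → Q* = 21.3747.
The Pigouvian tax equals MEC at Q*: 5.773 + 1.433×21.3747 = 36.4029.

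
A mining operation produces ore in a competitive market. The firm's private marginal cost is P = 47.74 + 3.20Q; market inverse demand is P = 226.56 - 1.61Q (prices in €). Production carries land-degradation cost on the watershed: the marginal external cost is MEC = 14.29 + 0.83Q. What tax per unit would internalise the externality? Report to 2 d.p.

tax = €38.50 per unit

Social marginal cost = private MC + MEC = 62.03 + 4.03Q.
Set SMC = demand: 62.03 + 4.03Q = 226.56 - 1.61Q → Q* = 29.1720.
The Pigouvian tax equals MEC at Q*: 14.29 + 0.83×29.1720 = 38.5028.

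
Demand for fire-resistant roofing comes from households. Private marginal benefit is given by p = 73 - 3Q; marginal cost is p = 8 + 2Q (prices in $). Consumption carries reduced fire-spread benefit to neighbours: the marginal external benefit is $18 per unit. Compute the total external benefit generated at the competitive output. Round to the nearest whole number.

Market equilibrium (private): 8 + 2Q = 73 - 3Q → Q_m = 13.0000.
Total external benefit = MEB × Q_m = 18 × 13.0000 = 234.0000.

$234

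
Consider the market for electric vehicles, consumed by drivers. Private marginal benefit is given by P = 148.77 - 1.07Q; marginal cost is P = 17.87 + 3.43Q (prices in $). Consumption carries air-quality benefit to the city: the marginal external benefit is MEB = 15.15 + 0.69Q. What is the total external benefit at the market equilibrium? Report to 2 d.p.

Market equilibrium (private): 17.87 + 3.43Q = 148.77 - 1.07Q → Q_m = 29.0889.
Total external benefit = ∫₀^{Q_m} (15.15 + 0.69Q) dQ = 15.15×29.0889 + ½×0.69×29.0889² = 732.6235.

$732.62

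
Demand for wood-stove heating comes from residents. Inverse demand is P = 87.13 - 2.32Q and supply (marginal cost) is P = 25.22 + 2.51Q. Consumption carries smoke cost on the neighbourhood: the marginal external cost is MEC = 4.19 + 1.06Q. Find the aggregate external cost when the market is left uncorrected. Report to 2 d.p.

140.78

Market equilibrium (private): 25.22 + 2.51Q = 87.13 - 2.32Q → Q_m = 12.8178.
Total external cost = ∫₀^{Q_m} (4.19 + 1.06Q) dQ = 4.19×12.8178 + ½×1.06×12.8178² = 140.7835.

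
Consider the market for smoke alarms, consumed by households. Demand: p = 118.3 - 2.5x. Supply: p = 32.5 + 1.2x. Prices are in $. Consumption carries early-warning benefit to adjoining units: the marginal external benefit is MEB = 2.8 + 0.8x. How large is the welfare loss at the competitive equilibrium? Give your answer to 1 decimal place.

Market equilibrium (private): 32.5 + 1.2x = 118.3 - 2.5x → x_m = 23.1892.
Social marginal benefit = demand + MEB = 121.1 - 1.7x.
Set SMB = MC: 121.1 - 1.7x = 32.5 + 1.2x → x* = 30.5517.
Between x* and x_m the wedge SMB − MC runs linearly from 0 to MEB(x_m), so the loss is a triangle.
DWL = ½ × 7.3625 × 21.3514 = 78.5998.

DWL = $78.6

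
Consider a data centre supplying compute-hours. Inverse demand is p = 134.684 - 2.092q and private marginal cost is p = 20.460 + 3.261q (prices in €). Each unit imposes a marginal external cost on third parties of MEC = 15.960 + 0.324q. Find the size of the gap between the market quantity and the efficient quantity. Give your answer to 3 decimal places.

4.029 units

Market equilibrium (private): 20.460 + 3.261q = 134.684 - 2.092q → q_m = 21.3383.
Social marginal cost = private MC + MEC = 36.420 + 3.585q.
Set SMC = demand: 36.420 + 3.585q = 134.684 - 2.092q → q* = 17.3091.
Gap = |21.3383 − 17.3091| = 4.0292.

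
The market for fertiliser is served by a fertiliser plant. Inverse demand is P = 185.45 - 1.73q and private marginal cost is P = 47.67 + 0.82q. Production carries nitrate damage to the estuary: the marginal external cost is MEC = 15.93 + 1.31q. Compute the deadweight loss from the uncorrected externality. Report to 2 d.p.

DWL = 973.94

Market equilibrium (private): 47.67 + 0.82q = 185.45 - 1.73q → q_m = 54.0314.
Social marginal cost = private MC + MEC = 63.60 + 2.13q.
Set SMC = demand: 63.60 + 2.13q = 185.45 - 1.73q → q* = 31.5674.
Height of the DWL triangle at q_m is SMC(q_m) − demand(q_m) = MEC(q_m) = 86.7111.
DWL = ½ × 22.4640 × 86.7111 = 973.9391.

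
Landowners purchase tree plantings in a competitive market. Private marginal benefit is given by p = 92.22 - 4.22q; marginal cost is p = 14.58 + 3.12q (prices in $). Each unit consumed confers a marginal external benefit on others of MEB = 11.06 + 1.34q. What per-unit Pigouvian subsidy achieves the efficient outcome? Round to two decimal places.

Social marginal benefit = demand + MEB = 103.28 - 2.88q.
Set SMB = MC: 103.28 - 2.88q = 14.58 + 3.12q → q* = 14.7833.
The Pigouvian subsidy equals MEB at q*: 11.06 + 1.34×14.7833 = 30.8696.

subsidy = $30.87 per unit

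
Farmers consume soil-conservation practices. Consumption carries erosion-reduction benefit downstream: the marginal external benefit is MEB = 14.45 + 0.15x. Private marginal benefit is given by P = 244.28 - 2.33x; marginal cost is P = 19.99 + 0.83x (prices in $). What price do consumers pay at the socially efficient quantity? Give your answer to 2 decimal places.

Social marginal benefit = demand + MEB = 258.73 - 2.18x.
Set SMB = MC: 258.73 - 2.18x = 19.99 + 0.83x → x* = 79.3156.
Consumer price on the demand curve at x*: 244.28 − 2.33×79.3156 = 59.4747.

P = $59.47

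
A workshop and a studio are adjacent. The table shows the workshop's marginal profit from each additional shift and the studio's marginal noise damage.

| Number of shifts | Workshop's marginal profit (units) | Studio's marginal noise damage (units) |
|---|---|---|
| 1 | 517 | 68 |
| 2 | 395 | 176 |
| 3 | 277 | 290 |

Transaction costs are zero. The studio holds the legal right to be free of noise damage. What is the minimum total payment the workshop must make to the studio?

Efficient level: marginal profit ≥ marginal noise damage through level 2, so k* = 2.
With the studio holding the right, the workshop must at least compensate total damage at k*: 68 + 176 = 244.

244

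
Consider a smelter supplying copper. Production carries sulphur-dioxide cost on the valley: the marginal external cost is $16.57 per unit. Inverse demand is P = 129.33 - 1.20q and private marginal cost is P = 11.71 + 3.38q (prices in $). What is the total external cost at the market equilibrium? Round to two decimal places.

Market equilibrium (private): 11.71 + 3.38q = 129.33 - 1.20q → q_m = 25.6812.
Total external cost = MEC × q_m = 16.57 × 25.6812 = 425.5375.

$425.54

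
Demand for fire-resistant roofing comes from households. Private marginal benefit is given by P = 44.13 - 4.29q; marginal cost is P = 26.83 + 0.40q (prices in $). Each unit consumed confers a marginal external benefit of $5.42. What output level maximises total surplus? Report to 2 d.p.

Social marginal benefit = demand + MEB = 49.55 - 4.29q.
Set SMB = MC: 49.55 - 4.29q = 26.83 + 0.40q → q* = 4.8443.

q* = 4.84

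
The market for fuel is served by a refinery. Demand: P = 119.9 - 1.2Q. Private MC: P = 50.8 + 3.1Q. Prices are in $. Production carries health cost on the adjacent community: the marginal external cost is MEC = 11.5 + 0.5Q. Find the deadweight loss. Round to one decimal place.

DWL = $39.8

Market equilibrium (private): 50.8 + 3.1Q = 119.9 - 1.2Q → Q_m = 16.0698.
Social marginal cost = private MC + MEC = 62.3 + 3.6Q.
Set SMC = demand: 62.3 + 3.6Q = 119.9 - 1.2Q → Q* = 12.0000.
Height of the DWL triangle at Q_m is SMC(Q_m) − demand(Q_m) = MEC(Q_m) = 19.5349.
DWL = ½ × 4.0698 × 19.5349 = 39.7516.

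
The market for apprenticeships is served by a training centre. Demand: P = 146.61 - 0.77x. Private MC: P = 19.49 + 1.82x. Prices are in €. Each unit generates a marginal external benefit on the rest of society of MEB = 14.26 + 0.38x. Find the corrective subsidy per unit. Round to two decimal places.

subsidy = €38.57 per unit

Social marginal cost = private MC − MEB = 5.23 + 1.44x.
Set SMC = demand: 5.23 + 1.44x = 146.61 - 0.77x → x* = 63.9729.
The Pigouvian subsidy equals MEB at x*: 14.26 + 0.38×63.9729 = 38.5697.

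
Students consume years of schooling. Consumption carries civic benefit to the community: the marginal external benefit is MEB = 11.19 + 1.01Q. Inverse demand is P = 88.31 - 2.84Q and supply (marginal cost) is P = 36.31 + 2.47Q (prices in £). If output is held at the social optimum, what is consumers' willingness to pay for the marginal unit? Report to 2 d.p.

P = £46.58

Social marginal benefit = demand + MEB = 99.50 - 1.83Q.
Set SMB = MC: 99.50 - 1.83Q = 36.31 + 2.47Q → Q* = 14.6953.
Consumer price on the demand curve at Q*: 88.31 − 2.84×14.6953 = 46.5753.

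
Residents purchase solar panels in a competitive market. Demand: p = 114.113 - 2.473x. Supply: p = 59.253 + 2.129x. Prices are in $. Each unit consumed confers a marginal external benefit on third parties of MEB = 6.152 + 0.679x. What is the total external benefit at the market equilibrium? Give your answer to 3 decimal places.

Market equilibrium (private): 59.253 + 2.129x = 114.113 - 2.473x → x_m = 11.9209.
Total external benefit = ∫₀^{x_m} (6.152 + 0.679x) dx = 6.152×11.9209 + ½×0.679×11.9209² = 121.5830.

$121.583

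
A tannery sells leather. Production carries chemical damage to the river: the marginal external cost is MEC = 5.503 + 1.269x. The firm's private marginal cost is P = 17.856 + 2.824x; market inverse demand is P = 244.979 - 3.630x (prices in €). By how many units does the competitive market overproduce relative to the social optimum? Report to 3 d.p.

Market equilibrium (private): 17.856 + 2.824x = 244.979 - 3.630x → x_m = 35.1910.
Social marginal cost = private MC + MEC = 23.359 + 4.093x.
Set SMC = demand: 23.359 + 4.093x = 244.979 - 3.630x → x* = 28.6961.
Gap = |35.1910 − 28.6961| = 6.4949.

6.495 units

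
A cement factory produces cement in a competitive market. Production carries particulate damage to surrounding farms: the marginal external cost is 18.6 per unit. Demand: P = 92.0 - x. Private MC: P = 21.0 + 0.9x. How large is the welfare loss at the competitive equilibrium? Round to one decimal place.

Market equilibrium (private): 21.0 + 0.9x = 92.0 - x → x_m = 37.3684.
Social marginal cost = private MC + MEC = 39.6 + 0.9x.
Set SMC = demand: 39.6 + 0.9x = 92.0 - x → x* = 27.5789.
The loss is the area between SMC and demand from x* to x_m; with linear curves that's a triangle of height MEC(x_m).
DWL = ½ × 9.7895 × 18.6000 = 91.0424.

DWL = 91.0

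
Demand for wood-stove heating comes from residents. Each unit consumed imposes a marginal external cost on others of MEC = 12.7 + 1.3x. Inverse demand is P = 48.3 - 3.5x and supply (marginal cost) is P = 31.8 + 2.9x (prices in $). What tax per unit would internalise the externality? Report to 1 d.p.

Social marginal benefit = demand − MEC = 35.6 - 4.8x.
Set SMB = MC: 35.6 - 4.8x = 31.8 + 2.9x → x* = 0.4935.
The Pigouvian tax equals MEC at x*: 12.7 + 1.3×0.4935 = 13.3416.

tax = $13.3 per unit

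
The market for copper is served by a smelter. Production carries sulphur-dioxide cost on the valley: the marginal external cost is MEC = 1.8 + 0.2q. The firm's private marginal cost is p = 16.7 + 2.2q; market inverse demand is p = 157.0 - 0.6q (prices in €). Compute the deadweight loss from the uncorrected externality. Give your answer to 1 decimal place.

Market equilibrium (private): 16.7 + 2.2q = 157.0 - 0.6q → q_m = 50.1071.
Social marginal cost = private MC + MEC = 18.5 + 2.4q.
Set SMC = demand: 18.5 + 2.4q = 157.0 - 0.6q → q* = 46.1667.
The welfare-loss triangle has base |q_m − q*| and height MEC(q_m) (the vertical gap between SMC and demand is zero at q* and MEC at q_m).
DWL = ½ × 3.9404 × 11.8214 = 23.2905.

DWL = €23.3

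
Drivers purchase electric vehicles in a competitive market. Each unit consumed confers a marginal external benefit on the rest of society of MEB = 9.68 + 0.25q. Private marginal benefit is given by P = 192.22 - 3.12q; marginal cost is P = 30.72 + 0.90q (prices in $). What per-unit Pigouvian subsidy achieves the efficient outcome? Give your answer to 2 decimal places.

Social marginal benefit = demand + MEB = 201.90 - 2.87q.
Set SMB = MC: 201.90 - 2.87q = 30.72 + 0.90q → q* = 45.4058.
The Pigouvian subsidy equals MEB at q*: 9.68 + 0.25×45.4058 = 21.0315.

subsidy = $21.03 per unit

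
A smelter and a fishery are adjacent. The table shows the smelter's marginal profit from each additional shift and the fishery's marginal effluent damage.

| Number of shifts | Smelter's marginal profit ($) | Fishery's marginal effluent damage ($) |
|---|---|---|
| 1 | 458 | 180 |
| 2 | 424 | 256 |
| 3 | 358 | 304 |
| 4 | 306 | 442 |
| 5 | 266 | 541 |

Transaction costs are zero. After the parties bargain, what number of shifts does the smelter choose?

3

Bargaining reaches the level where marginal profit last exceeds marginal effluent damage.
That holds through level 3 (358 ≥ 304) but not at 4 (306 < 442).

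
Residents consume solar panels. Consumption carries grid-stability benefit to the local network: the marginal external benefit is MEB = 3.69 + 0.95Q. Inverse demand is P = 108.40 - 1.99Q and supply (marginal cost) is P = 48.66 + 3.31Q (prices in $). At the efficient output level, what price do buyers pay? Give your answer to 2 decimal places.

P = $79.38

Social marginal benefit = demand + MEB = 112.09 - 1.04Q.
Set SMB = MC: 112.09 - 1.04Q = 48.66 + 3.31Q → Q* = 14.5816.
Consumer price on the demand curve at Q*: 108.40 − 1.99×14.5816 = 79.3826.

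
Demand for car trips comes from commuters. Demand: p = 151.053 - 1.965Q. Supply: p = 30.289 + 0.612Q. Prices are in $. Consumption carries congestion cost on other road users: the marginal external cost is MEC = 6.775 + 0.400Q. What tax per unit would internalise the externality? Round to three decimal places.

tax = $22.091 per unit

Social marginal benefit = demand − MEC = 144.278 - 2.365Q.
Set SMB = MC: 144.278 - 2.365Q = 30.289 + 0.612Q → Q* = 38.2899.
The Pigouvian tax equals MEC at Q*: 6.775 + 0.400×38.2899 = 22.0910.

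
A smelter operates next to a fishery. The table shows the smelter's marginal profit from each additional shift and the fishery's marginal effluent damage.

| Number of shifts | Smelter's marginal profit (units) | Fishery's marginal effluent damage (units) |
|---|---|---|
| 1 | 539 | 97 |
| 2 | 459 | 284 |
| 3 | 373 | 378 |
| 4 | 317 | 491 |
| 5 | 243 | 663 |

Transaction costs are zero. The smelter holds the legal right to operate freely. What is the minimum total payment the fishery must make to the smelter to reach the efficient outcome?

933

Left alone the smelter would choose level 5 (marginal profit stays positive).
Efficient level: k* = 2 (marginal profit ≥ marginal effluent damage through 2).
The fishery must at least cover the smelter's forgone profit from cutting 5→2: 373 + 317 + 243 = 933.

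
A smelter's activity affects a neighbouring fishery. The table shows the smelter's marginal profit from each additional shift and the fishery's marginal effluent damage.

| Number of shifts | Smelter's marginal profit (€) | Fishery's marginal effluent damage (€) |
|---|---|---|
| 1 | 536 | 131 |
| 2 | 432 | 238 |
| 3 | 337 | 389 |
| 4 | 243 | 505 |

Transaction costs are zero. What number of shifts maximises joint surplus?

2

Bargaining reaches the level where marginal profit last exceeds marginal effluent damage.
That holds through level 2 (432 ≥ 238) but not at 3 (337 < 389).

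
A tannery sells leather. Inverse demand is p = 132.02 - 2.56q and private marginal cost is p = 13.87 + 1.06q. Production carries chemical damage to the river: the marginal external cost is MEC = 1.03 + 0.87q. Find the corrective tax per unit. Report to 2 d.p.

Social marginal cost = private MC + MEC = 14.90 + 1.93q.
Set SMC = demand: 14.90 + 1.93q = 132.02 - 2.56q → q* = 26.0846.
The Pigouvian tax equals MEC at q*: 1.03 + 0.87×26.0846 = 23.7236.

tax = 23.72 per unit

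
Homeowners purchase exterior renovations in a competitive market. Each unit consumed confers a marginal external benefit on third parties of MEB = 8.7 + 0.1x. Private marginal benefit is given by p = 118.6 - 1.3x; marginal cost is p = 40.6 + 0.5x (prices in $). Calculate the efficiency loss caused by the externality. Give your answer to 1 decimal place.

Market equilibrium (private): 40.6 + 0.5x = 118.6 - 1.3x → x_m = 43.3333.
Social marginal benefit = demand + MEB = 127.3 - 1.2x.
Set SMB = MC: 127.3 - 1.2x = 40.6 + 0.5x → x* = 51.0000.
Height of the DWL triangle at x_m is SMB(x_m) − MC(x_m) = MEB(x_m) = 13.0333.
DWL = ½ × 7.6667 × 13.0333 = 49.9612.

DWL = $50.0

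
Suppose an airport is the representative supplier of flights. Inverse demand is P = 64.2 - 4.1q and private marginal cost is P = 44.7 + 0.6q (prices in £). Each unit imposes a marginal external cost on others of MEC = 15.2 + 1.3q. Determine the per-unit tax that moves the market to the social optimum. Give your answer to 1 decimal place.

tax = £16.1 per unit

Social marginal cost = private MC + MEC = 59.9 + 1.9q.
Set SMC = demand: 59.9 + 1.9q = 64.2 - 4.1q → q* = 0.7167.
The Pigouvian tax equals MEC at q*: 15.2 + 1.3×0.7167 = 16.1317.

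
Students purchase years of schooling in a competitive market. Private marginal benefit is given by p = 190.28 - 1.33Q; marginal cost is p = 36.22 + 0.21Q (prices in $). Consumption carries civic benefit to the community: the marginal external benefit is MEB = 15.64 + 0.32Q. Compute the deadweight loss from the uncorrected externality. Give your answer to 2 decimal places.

DWL = $930.64

Market equilibrium (private): 36.22 + 0.21Q = 190.28 - 1.33Q → Q_m = 100.0390.
Social marginal benefit = demand + MEB = 205.92 - 1.01Q.
Set SMB = MC: 205.92 - 1.01Q = 36.22 + 0.21Q → Q* = 139.0984.
Height of the DWL triangle at Q_m is SMB(Q_m) − MC(Q_m) = MEB(Q_m) = 47.6525.
DWL = ½ × 39.0594 × 47.6525 = 930.6390.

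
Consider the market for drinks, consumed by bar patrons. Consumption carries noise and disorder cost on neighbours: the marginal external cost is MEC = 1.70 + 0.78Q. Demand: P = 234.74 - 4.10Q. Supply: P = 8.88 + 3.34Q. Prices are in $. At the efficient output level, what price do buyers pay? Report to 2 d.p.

P = $122.93

Social marginal benefit = demand − MEC = 233.04 - 4.88Q.
Set SMB = MC: 233.04 - 4.88Q = 8.88 + 3.34Q → Q* = 27.2701.
Consumer price on the demand curve at Q*: 234.74 − 4.10×27.2701 = 122.9326.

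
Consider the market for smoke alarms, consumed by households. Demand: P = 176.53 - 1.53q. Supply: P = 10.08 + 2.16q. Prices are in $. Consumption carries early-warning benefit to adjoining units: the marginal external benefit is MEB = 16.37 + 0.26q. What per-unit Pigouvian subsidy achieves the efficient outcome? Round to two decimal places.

subsidy = $30.23 per unit

Social marginal benefit = demand + MEB = 192.90 - 1.27q.
Set SMB = MC: 192.90 - 1.27q = 10.08 + 2.16q → q* = 53.3003.
The Pigouvian subsidy equals MEB at q*: 16.37 + 0.26×53.3003 = 30.2281.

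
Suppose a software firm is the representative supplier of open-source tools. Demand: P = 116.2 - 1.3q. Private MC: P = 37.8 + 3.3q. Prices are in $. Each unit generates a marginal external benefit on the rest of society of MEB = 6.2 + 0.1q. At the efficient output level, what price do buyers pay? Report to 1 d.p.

Social marginal cost = private MC − MEB = 31.6 + 3.2q.
Set SMC = demand: 31.6 + 3.2q = 116.2 - 1.3q → q* = 18.8000.
Consumer price on the demand curve at q*: 116.2 − 1.3×18.8000 = 91.7600.

P = $91.8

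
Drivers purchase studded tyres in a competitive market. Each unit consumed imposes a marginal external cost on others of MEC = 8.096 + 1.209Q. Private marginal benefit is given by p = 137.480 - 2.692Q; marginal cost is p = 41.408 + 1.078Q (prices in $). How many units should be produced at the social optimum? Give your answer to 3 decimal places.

Social marginal benefit = demand − MEC = 129.384 - 3.901Q.
Set SMB = MC: 129.384 - 3.901Q = 41.408 + 1.078Q → Q* = 17.6694.

Q* = 17.669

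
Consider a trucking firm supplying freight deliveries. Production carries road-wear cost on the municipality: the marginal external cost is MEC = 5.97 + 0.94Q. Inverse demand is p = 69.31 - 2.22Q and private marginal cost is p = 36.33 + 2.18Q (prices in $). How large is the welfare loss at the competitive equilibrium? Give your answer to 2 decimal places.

DWL = $15.86

Market equilibrium (private): 36.33 + 2.18Q = 69.31 - 2.22Q → Q_m = 7.4955.
Social marginal cost = private MC + MEC = 42.30 + 3.12Q.
Set SMC = demand: 42.30 + 3.12Q = 69.31 - 2.22Q → Q* = 5.0581.
The welfare-loss triangle has base |Q_m − Q*| and height MEC(Q_m) (the vertical gap between SMC and demand is zero at Q* and MEC at Q_m).
DWL = ½ × 2.4374 × 13.0157 = 15.8622.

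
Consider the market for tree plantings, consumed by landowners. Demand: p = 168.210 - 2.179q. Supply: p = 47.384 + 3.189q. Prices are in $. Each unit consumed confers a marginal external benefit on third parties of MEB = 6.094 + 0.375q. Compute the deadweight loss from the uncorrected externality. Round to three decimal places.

DWL = $21.155

Market equilibrium (private): 47.384 + 3.189q = 168.210 - 2.179q → q_m = 22.5086.
Social marginal benefit = demand + MEB = 174.304 - 1.804q.
Set SMB = MC: 174.304 - 1.804q = 47.384 + 3.189q → q* = 25.4196.
Height of the DWL triangle at q_m is SMB(q_m) − MC(q_m) = MEB(q_m) = 14.5347.
DWL = ½ × 2.9110 × 14.5347 = 21.1553.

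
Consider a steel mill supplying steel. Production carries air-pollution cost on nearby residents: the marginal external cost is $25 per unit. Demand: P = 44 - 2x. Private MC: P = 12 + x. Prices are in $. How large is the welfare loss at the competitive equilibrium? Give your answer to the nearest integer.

DWL = $104

Market equilibrium (private): 12 + x = 44 - 2x → x_m = 10.6667.
Social marginal cost = private MC + MEC = 37 + x.
Set SMC = demand: 37 + x = 44 - 2x → x* = 2.3333.
The welfare-loss triangle has base |x_m − x*| and height MEC(x_m) (the vertical gap between SMC and demand is zero at x* and MEC at x_m).
DWL = ½ × 8.3334 × 25.0000 = 104.1675.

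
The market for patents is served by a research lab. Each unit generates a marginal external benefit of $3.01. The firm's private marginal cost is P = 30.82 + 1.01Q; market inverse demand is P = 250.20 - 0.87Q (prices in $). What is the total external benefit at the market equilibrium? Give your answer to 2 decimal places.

$351.24

Market equilibrium (private): 30.82 + 1.01Q = 250.20 - 0.87Q → Q_m = 116.6915.
Total external benefit = MEB × Q_m = 3.01 × 116.6915 = 351.2414.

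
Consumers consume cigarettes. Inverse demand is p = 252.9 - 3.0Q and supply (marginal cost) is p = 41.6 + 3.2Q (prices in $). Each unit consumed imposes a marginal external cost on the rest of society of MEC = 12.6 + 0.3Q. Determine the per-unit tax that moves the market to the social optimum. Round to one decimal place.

Social marginal benefit = demand − MEC = 240.3 - 3.3Q.
Set SMB = MC: 240.3 - 3.3Q = 41.6 + 3.2Q → Q* = 30.5692.
The Pigouvian tax equals MEC at Q*: 12.6 + 0.3×30.5692 = 21.7708.

tax = $21.8 per unit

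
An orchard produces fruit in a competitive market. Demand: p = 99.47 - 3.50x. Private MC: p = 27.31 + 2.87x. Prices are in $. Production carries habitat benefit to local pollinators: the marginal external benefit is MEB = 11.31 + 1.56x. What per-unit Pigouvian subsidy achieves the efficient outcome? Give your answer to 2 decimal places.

Social marginal cost = private MC − MEB = 16.00 + 1.31x.
Set SMC = demand: 16.00 + 1.31x = 99.47 - 3.50x → x* = 17.3534.
The Pigouvian subsidy equals MEB at x*: 11.31 + 1.56×17.3534 = 38.3813.

subsidy = $38.38 per unit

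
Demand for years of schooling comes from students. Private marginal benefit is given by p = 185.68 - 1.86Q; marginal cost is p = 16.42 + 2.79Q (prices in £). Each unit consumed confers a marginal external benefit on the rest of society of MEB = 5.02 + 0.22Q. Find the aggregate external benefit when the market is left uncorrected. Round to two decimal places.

Market equilibrium (private): 16.42 + 2.79Q = 185.68 - 1.86Q → Q_m = 36.4000.
Total external benefit = ∫₀^{Q_m} (5.02 + 0.22Q) dQ = 5.02×36.4000 + ½×0.22×36.4000² = 328.4736.

£328.47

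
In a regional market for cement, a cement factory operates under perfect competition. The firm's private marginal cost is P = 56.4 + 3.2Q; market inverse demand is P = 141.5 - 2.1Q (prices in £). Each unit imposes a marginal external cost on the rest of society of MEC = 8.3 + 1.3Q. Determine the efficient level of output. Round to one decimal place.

Q* = 11.6

Social marginal cost = private MC + MEC = 64.7 + 4.5Q.
Set SMC = demand: 64.7 + 4.5Q = 141.5 - 2.1Q → Q* = 11.6364.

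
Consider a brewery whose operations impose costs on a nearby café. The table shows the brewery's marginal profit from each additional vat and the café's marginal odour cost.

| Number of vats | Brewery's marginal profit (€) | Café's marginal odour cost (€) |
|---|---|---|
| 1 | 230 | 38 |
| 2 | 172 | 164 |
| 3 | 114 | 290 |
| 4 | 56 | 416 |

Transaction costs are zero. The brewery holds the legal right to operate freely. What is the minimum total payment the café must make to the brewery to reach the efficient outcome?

€170

Left alone the brewery would choose level 4 (marginal profit stays positive).
Efficient level: k* = 2 (marginal profit ≥ marginal odour cost through 2).
The café must at least cover the brewery's forgone profit from cutting 4→2: 114 + 56 = 170.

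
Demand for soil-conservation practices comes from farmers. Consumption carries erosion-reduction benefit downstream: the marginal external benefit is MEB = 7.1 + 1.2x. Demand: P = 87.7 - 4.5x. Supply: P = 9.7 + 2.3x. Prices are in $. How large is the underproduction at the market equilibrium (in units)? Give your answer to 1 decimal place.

Market equilibrium (private): 9.7 + 2.3x = 87.7 - 4.5x → x_m = 11.4706.
Social marginal benefit = demand + MEB = 94.8 - 3.3x.
Set SMB = MC: 94.8 - 3.3x = 9.7 + 2.3x → x* = 15.1964.
Gap = |11.4706 − 15.1964| = 3.7258.

3.7 units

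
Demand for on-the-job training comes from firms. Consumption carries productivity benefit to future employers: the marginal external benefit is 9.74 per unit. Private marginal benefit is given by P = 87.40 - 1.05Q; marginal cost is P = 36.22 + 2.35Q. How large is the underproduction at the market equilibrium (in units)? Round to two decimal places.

2.86 units

Market equilibrium (private): 36.22 + 2.35Q = 87.40 - 1.05Q → Q_m = 15.0529.
Social marginal benefit = demand + MEB = 97.14 - 1.05Q.
Set SMB = MC: 97.14 - 1.05Q = 36.22 + 2.35Q → Q* = 17.9176.
Gap = |15.0529 − 17.9176| = 2.8647.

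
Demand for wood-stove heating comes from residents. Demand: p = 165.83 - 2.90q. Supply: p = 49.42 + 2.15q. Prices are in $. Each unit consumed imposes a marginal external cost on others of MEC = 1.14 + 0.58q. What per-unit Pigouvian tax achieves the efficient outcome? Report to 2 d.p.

tax = $13.02 per unit

Social marginal benefit = demand − MEC = 164.69 - 3.48q.
Set SMB = MC: 164.69 - 3.48q = 49.42 + 2.15q → q* = 20.4742.
The Pigouvian tax equals MEC at q*: 1.14 + 0.58×20.4742 = 13.0150.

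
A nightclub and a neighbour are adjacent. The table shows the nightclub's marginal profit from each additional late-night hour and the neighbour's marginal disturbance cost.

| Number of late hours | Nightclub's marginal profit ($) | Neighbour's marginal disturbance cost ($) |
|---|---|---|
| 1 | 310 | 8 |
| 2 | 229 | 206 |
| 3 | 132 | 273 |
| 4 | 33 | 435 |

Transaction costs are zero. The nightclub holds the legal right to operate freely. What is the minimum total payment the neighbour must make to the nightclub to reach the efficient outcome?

Left alone the nightclub would choose level 4 (marginal profit stays positive).
Efficient level: k* = 2 (marginal profit ≥ marginal disturbance cost through 2).
The neighbour must at least cover the nightclub's forgone profit from cutting 4→2: 132 + 33 = 165.

$165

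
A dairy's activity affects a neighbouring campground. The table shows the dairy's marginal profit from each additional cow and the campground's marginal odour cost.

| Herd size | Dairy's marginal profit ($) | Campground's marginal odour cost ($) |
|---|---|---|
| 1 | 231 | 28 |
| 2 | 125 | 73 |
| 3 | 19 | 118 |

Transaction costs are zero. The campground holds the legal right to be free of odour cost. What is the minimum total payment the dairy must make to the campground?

$101

Efficient level: marginal profit ≥ marginal odour cost through level 2, so k* = 2.
With the campground holding the right, the dairy must at least compensate total damage at k*: 28 + 73 = 101.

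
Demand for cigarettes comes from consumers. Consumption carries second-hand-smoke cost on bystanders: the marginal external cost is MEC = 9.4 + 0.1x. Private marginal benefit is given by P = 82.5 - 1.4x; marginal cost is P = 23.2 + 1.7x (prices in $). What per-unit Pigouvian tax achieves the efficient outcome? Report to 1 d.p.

tax = $11.0 per unit

Social marginal benefit = demand − MEC = 73.1 - 1.5x.
Set SMB = MC: 73.1 - 1.5x = 23.2 + 1.7x → x* = 15.5938.
The Pigouvian tax equals MEC at x*: 9.4 + 0.1×15.5938 = 10.9594.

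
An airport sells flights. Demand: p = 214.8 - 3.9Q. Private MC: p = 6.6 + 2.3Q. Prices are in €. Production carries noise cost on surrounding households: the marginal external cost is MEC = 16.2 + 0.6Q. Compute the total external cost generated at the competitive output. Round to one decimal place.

Market equilibrium (private): 6.6 + 2.3Q = 214.8 - 3.9Q → Q_m = 33.5806.
Total external cost = ∫₀^{Q_m} (16.2 + 0.6Q) dQ = 16.2×33.5806 + ½×0.6×33.5806² = 882.3027.

€882.3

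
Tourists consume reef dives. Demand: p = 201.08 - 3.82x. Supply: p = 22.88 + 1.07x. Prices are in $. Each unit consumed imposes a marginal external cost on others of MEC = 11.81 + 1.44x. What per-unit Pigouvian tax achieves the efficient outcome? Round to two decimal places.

Social marginal benefit = demand − MEC = 189.27 - 5.26x.
Set SMB = MC: 189.27 - 5.26x = 22.88 + 1.07x → x* = 26.2859.
The Pigouvian tax equals MEC at x*: 11.81 + 1.44×26.2859 = 49.6617.

tax = $49.66 per unit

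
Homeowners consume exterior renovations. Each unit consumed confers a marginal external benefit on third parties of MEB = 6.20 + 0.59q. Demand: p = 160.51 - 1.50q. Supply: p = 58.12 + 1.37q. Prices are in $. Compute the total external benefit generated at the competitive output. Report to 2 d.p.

Market equilibrium (private): 58.12 + 1.37q = 160.51 - 1.50q → q_m = 35.6760.
Total external benefit = ∫₀^{q_m} (6.20 + 0.59q) dq = 6.20×35.6760 + ½×0.59×35.6760² = 596.6604.

$596.66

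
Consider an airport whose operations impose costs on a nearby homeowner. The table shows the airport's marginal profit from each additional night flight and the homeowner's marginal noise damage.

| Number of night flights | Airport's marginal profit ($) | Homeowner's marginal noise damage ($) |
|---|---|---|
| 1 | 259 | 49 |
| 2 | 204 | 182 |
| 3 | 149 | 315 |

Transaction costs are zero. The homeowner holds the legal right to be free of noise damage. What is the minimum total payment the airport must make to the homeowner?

Efficient level: marginal profit ≥ marginal noise damage through level 2, so k* = 2.
With the homeowner holding the right, the airport must at least compensate total damage at k*: 49 + 182 = 231.

$231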